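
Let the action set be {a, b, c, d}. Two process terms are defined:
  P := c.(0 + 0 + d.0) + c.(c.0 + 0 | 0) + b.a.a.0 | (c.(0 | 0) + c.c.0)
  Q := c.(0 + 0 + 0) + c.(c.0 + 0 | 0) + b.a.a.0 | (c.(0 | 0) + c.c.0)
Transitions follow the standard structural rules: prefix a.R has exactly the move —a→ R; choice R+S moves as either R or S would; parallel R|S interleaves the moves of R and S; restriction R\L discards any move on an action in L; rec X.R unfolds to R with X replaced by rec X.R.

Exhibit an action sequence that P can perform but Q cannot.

cd

Reachable graph of P (19 states):
  s0 = c.(0 + 0 + d.0) + c.(c.0 + 0 | 0) + b.a.a.0 | (c.(0 | 0) + c.c.0) has moves ··b··> s1, ··c··> s2, ··c··> s3, ··c··> s4, ··c··> s5
  s1 = a.a.0 | (c.(0 | 0) + c.c.0) has moves ··a··> s6, ··c··> s7, ··c··> s8
  s2 = 0 + 0 + d.0 has moves ··d··> s9
  s3 = b.a.a.0 | (0 | 0) has moves ··b··> s7
  s4 = b.a.a.0 | c.0 has moves ··b··> s8, ··c··> s10
  s5 = c.0 + 0 | 0 has moves ··c··> s9
  s6 = a.0 | (c.(0 | 0) + c.c.0) has moves ··a··> s11, ··c··> s12, ··c··> s13
  s7 = a.a.0 | (0 | 0) has moves ··a··> s12
  s8 = a.a.0 | c.0 has moves ··a··> s13, ··c··> s14
  s9 = 0 has moves (no moves)
  s10 = b.a.a.0 | 0 has moves ··b··> s14
  s11 = 0 | (c.(0 | 0) + c.c.0) has moves ··c··> s15, ··c··> s16
  s12 = a.0 | (0 | 0) has moves ··a··> s15
  s13 = a.0 | c.0 has moves ··a··> s16, ··c··> s17
  s14 = a.a.0 | 0 has moves ··a··> s17
  s15 = 0 | (0 | 0) has moves (no moves)
  s16 = 0 | c.0 has moves ··c··> s18
  s17 = a.0 | 0 has moves ··a··> s18
  s18 = 0 | 0 has moves (no moves)
Reachable graph of Q (19 states):
  t0 = c.(0 + 0 + 0) + c.(c.0 + 0 | 0) + b.a.a.0 | (c.(0 | 0) + c.c.0) has moves ··b··> t1, ··c··> t2, ··c··> t3, ··c··> t4, ··c··> t5
  t1 = a.a.0 | (c.(0 | 0) + c.c.0) has moves ··a··> t6, ··c··> t7, ··c··> t8
  t2 = 0 + 0 + 0 has moves (no moves)
  t3 = b.a.a.0 | (0 | 0) has moves ··b··> t7
  t4 = b.a.a.0 | c.0 has moves ··b··> t8, ··c··> t9
  t5 = c.0 + 0 | 0 has moves ··c··> t10
  t6 = a.0 | (c.(0 | 0) + c.c.0) has moves ··a··> t11, ··c··> t12, ··c··> t13
  t7 = a.a.0 | (0 | 0) has moves ··a··> t12
  t8 = a.a.0 | c.0 has moves ··a··> t13, ··c··> t14
  t9 = b.a.a.0 | 0 has moves ··b··> t14
  t10 = 0 has moves (no moves)
  t11 = 0 | (c.(0 | 0) + c.c.0) has moves ··c··> t15, ··c··> t16
  t12 = a.0 | (0 | 0) has moves ··a··> t15
  t13 = a.0 | c.0 has moves ··a··> t16, ··c··> t17
  t14 = a.a.0 | 0 has moves ··a··> t17
  t15 = 0 | (0 | 0) has moves (no moves)
  t16 = 0 | c.0 has moves ··c··> t18
  t17 = a.0 | 0 has moves ··a··> t18
  t18 = 0 | 0 has moves (no moves)
Trace ⟨cd⟩ through P, begin at {s0}:
  step 1 (c): {s2, s3, s4, s5}
  step 2 (d): {s9}
  ✓ P
Trace ⟨cd⟩ through Q, begin at {t0}:
  step 1 (c): {t2, t3, t4, t5}
  step 2 (d): ∅ (Q stuck)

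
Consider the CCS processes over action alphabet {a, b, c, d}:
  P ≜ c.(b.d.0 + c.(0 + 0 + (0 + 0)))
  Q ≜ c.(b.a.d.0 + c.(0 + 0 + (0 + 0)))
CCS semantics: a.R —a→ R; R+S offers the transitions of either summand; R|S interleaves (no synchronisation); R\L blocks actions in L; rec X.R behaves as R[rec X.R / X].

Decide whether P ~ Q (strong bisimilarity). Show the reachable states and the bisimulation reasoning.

P ≁ Q

P's transition system — 5 states:
  p0 = c.(b.d.0 + c.(0 + 0 + (0 + 0))) | =c=> p1
  p1 = b.d.0 + c.(0 + 0 + (0 + 0)) | =b=> p2, =c=> p3
  p2 = d.0 | =d=> p4
  p3 = 0 + 0 + (0 + 0) | (no moves)
  p4 = 0 | (no moves)
Q's transition system — 6 states:
  q0 = c.(b.a.d.0 + c.(0 + 0 + (0 + 0))) | =c=> q1
  q1 = b.a.d.0 + c.(0 + 0 + (0 + 0)) | =b=> q2, =c=> q3
  q2 = a.d.0 | =a=> q4
  q3 = 0 + 0 + (0 + 0) | (no moves)
  q4 = d.0 | =d=> q5
  q5 = 0 | (no moves)
Partition-refinement fixed point:
  B0 = {p0}
  B1 = {p1}
  B2 = {p3, p4, q3, q5}
  B3 = {p2, q4}
  B4 = {q0}
  B5 = {q1}
  B6 = {q2}
p0 ∈ B0, q0 ∈ B4 → different blocks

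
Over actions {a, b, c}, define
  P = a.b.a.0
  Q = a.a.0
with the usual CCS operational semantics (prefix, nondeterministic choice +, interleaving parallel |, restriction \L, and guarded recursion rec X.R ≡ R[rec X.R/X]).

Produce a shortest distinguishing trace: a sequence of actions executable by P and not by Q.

ab

P's transition system — 4 states:
  p0 = a.b.a.0 ⊢ =a=> p1
  p1 = b.a.0 ⊢ =b=> p2
  p2 = a.0 ⊢ =a=> p3
  p3 = 0 ⊢ deadlocked
Q's transition system — 3 states:
  q0 = a.a.0 ⊢ =a=> q1
  q1 = a.0 ⊢ =a=> q2
  q2 = 0 ⊢ deadlocked
Run σ = ⟨ab⟩ on P: start {p0}
  after a @ step 1: {p1}
  after b @ step 2: {p2}
  — P admits the full trace.
Run σ = ⟨ab⟩ on Q: start {q0}
  after a @ step 1: {q1}
  after b @ step 2: ∅  — Q cannot continue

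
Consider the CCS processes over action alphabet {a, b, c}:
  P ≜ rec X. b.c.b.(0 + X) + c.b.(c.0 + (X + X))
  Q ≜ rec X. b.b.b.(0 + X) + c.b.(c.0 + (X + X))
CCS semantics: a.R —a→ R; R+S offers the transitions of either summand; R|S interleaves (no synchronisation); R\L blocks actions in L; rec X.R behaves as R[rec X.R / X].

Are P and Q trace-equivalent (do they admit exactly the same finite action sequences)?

LTS(P): 7 reachable states
  s0 = rec X. b.c.b.(0 + X) + c.b.(c.0 + (X + X)) :: -b-> s1, -c-> s2
  s1 = c.b.(0 + (rec X. b.c.b.(0 + X) + c.b.(c.0 + (X + X)))) :: -c-> s3
  s2 = b.(c.0 + ((rec X. b.c.b.(0 + X) + c.b.(c.0 + (X + X))) + (rec X. b.c.b.(0 + X) + c.b.(c.0 + (X + X))))) :: -b-> s4
  s3 = b.(0 + (rec X. b.c.b.(0 + X) + c.b.(c.0 + (X + X)))) :: -b-> s5
  s4 = c.0 + ((rec X. b.c.b.(0 + X) + c.b.(c.0 + (X + X))) + (rec X. b.c.b.(0 + X) + c.b.(c.0 + (X + X)))) :: -b-> s1, -c-> s2, -c-> s6
  s5 = 0 + (rec X. b.c.b.(0 + X) + c.b.(c.0 + (X + X))) :: -b-> s1, -c-> s2
  s6 = 0 :: (no moves)
LTS(Q): 7 reachable states
  t0 = rec X. b.b.b.(0 + X) + c.b.(c.0 + (X + X)) :: -b-> t1, -c-> t2
  t1 = b.b.(0 + (rec X. b.b.b.(0 + X) + c.b.(c.0 + (X + X)))) :: -b-> t3
  t2 = b.(c.0 + ((rec X. b.b.b.(0 + X) + c.b.(c.0 + (X + X))) + (rec X. b.b.b.(0 + X) + c.b.(c.0 + (X + X))))) :: -b-> t4
  t3 = b.(0 + (rec X. b.b.b.(0 + X) + c.b.(c.0 + (X + X)))) :: -b-> t5
  t4 = c.0 + ((rec X. b.b.b.(0 + X) + c.b.(c.0 + (X + X))) + (rec X. b.b.b.(0 + X) + c.b.(c.0 + (X + X)))) :: -b-> t1, -c-> t2, -c-> t6
  t5 = 0 + (rec X. b.b.b.(0 + X) + c.b.(c.0 + (X + X))) :: -b-> t1, -c-> t2
  t6 = 0 :: (no moves)
Executing bc from P (initial set {s0}):
  after b @ step 1: {s1}
  after c @ step 2: {s3}
  P completes σ.
Executing bc from Q (initial set {t0}):
  after b @ step 1: {t1}
  after c @ step 2: no successor for Q

NO — witness ⟨bc⟩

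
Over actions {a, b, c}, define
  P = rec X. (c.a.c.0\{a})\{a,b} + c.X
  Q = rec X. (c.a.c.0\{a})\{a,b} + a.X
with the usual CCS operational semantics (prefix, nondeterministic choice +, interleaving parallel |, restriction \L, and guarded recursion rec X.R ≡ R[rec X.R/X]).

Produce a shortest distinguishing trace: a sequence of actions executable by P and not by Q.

cc

LTS(P): 2 reachable states
  m0 = rec X. (c.a.c.0\{a})\{a,b} + c.X has moves ··c··> m0, ··c··> m1
  m1 = (a.c.0\{a})\{a,b} has moves stopped
LTS(Q): 2 reachable states
  n0 = rec X. (c.a.c.0\{a})\{a,b} + a.X has moves ··a··> n0, ··c··> n1
  n1 = (a.c.0\{a})\{a,b} has moves stopped
Run σ = ⟨cc⟩ on P: start {m0}
  after c @ step 1: {m0, m1}
  after c @ step 2: {m0, m1}
  ✓ P
Run σ = ⟨cc⟩ on Q: start {n0}
  after c @ step 1: {n1}
  after c @ step 2: no successor for Q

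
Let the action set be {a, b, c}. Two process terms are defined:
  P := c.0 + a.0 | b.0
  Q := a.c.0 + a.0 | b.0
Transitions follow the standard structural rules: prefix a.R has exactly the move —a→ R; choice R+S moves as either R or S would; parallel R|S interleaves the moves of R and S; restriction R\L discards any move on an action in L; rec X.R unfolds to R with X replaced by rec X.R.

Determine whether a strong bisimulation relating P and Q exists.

LTS(P): 5 reachable states
  s0 = c.0 + a.0 | b.0 → =a=> s1, =b=> s2, =c=> s3
  s1 = 0 | b.0 → =b=> s4
  s2 = a.0 | 0 → =a=> s4
  s3 = 0 → ·
  s4 = 0 | 0 → ·
LTS(Q): 6 reachable states
  t0 = a.c.0 + a.0 | b.0 → =a=> t1, =a=> t2, =b=> t3
  t1 = 0 | b.0 → =b=> t4
  t2 = c.0 → =c=> t5
  t3 = a.0 | 0 → =a=> t4
  t4 = 0 | 0 → ·
  t5 = 0 → ·
Bisimilarity quotient blocks:
  B0 = {s0}
  B1 = {s1, t1}
  B2 = {s3, s4, t4, t5}
  B3 = {s2, t3}
  B4 = {t0}
  B5 = {t2}
s0 ∈ B0, t0 ∈ B4 → different blocks

NO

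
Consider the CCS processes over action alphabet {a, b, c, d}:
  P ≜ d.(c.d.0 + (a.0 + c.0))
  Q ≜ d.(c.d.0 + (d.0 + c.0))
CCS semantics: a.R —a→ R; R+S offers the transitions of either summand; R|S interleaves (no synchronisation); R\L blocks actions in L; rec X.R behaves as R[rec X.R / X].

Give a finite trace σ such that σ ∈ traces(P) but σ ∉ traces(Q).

Reachable graph of P (4 states):
  u0 = d.(c.d.0 + (a.0 + c.0)) → =d=> u1
  u1 = c.d.0 + (a.0 + c.0) → =a=> u2, =c=> u2, =c=> u3
  u2 = 0 → deadlocked
  u3 = d.0 → =d=> u2
Reachable graph of Q (4 states):
  v0 = d.(c.d.0 + (d.0 + c.0)) → =d=> v1
  v1 = c.d.0 + (d.0 + c.0) → =c=> v2, =c=> v3, =d=> v2
  v2 = 0 → deadlocked
  v3 = d.0 → =d=> v2
Executing da from P (initial set {u0}):
  [1] d ⇒ {u1}
  [2] a ⇒ {u2}
  P completes σ.
Executing da from Q (initial set {v0}):
  [1] d ⇒ {v1}
  [2] a ⇒ ∅ (Q stuck)

da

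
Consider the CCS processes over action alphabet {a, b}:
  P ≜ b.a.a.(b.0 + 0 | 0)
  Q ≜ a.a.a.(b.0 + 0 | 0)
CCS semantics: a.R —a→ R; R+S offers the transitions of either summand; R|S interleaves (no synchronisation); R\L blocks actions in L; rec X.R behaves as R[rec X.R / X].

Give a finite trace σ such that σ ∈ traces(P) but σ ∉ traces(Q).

b

Reachable graph of P (5 states):
  m0 = b.a.a.(b.0 + 0 | 0) → =b=> m1
  m1 = a.a.(b.0 + 0 | 0) → =a=> m2
  m2 = a.(b.0 + 0 | 0) → =a=> m3
  m3 = b.0 + 0 | 0 → =b=> m4
  m4 = 0 → (no moves)
Reachable graph of Q (5 states):
  n0 = a.a.a.(b.0 + 0 | 0) → =a=> n1
  n1 = a.a.(b.0 + 0 | 0) → =a=> n2
  n2 = a.(b.0 + 0 | 0) → =a=> n3
  n3 = b.0 + 0 | 0 → =b=> n4
  n4 = 0 → (no moves)
Executing b from P (initial set {m0}):
  after b @ step 1: {m1}
  ✓ P
Executing b from Q (initial set {n0}):
  after b @ step 1: ∅ (Q stuck)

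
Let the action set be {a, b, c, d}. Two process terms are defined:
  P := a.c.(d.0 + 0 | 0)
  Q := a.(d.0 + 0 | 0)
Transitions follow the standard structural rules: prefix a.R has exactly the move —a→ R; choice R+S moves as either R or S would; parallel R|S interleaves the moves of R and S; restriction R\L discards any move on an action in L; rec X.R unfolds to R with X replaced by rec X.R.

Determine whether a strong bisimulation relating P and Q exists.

Reachable graph of P (4 states):
  m0 = a.c.(d.0 + 0 | 0) :: =a=> m1
  m1 = c.(d.0 + 0 | 0) :: =c=> m2
  m2 = d.0 + 0 | 0 :: =d=> m3
  m3 = 0 :: stopped
Reachable graph of Q (3 states):
  n0 = a.(d.0 + 0 | 0) :: =a=> n1
  n1 = d.0 + 0 | 0 :: =d=> n2
  n2 = 0 :: stopped
Coarsest stable partition (strong bisimilarity classes):
  B0 = {m0}
  B1 = {m1}
  B2 = {m2, n1}
  B3 = {m3, n2}
  B4 = {n0}
m0 ∈ B0, n0 ∈ B4 → different blocks

not bisimilar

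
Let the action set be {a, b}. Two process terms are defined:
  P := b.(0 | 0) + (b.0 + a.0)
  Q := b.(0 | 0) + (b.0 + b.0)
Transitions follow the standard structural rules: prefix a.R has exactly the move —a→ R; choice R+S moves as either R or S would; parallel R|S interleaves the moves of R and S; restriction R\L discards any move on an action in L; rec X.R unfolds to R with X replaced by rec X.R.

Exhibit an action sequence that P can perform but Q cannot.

a

P's transition system — 3 states:
  s0 = b.(0 | 0) + (b.0 + a.0) → --a--▸ s1, --b--▸ s1, --b--▸ s2
  s1 = 0 → stopped
  s2 = 0 | 0 → stopped
Q's transition system — 3 states:
  t0 = b.(0 | 0) + (b.0 + b.0) → --b--▸ t1, --b--▸ t2
  t1 = 0 → stopped
  t2 = 0 | 0 → stopped
Run σ = ⟨a⟩ on P: start {s0}
  after a @ step 1: {s1}
  — P admits the full trace.
Run σ = ⟨a⟩ on Q: start {t0}
  after a @ step 1: ∅  — Q cannot continue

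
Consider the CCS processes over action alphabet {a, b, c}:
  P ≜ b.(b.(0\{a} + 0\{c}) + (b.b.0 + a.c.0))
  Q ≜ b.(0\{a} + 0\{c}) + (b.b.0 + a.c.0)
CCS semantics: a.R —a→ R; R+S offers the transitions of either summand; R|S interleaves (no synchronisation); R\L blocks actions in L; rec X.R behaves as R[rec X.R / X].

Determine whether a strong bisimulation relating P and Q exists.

not bisimilar

LTS(P): 6 reachable states
  p0 = b.(b.(0\{a} + 0\{c}) + (b.b.0 + a.c.0)) → —b→ p1
  p1 = b.(0\{a} + 0\{c}) + (b.b.0 + a.c.0) → —a→ p2, —b→ p3, —b→ p4
  p2 = c.0 → —c→ p5
  p3 = 0\{a} + 0\{c} → ·
  p4 = b.0 → —b→ p5
  p5 = 0 → ·
LTS(Q): 5 reachable states
  q0 = b.(0\{a} + 0\{c}) + (b.b.0 + a.c.0) → —a→ q1, —b→ q2, —b→ q3
  q1 = c.0 → —c→ q4
  q2 = 0\{a} + 0\{c} → ·
  q3 = b.0 → —b→ q4
  q4 = 0 → ·
Coarsest stable partition (strong bisimilarity classes):
  B0 = {p0}
  B1 = {p1, q0}
  B2 = {p4, q3}
  B3 = {p3, p5, q2, q4}
  B4 = {p2, q1}
p0 ∈ B0, q0 ∈ B1 → different blocks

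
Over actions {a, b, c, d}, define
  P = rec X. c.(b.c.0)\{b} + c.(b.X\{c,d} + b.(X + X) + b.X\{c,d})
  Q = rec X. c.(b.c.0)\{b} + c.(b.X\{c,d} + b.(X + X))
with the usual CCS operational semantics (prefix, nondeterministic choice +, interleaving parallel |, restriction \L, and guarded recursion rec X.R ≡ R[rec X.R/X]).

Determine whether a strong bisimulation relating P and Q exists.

YES

LTS(P): 5 reachable states
  s0 = rec X. c.(b.c.0)\{b} + c.(b.X\{c,d} + b.(X + X) + b.X\{c,d}) → =c=> s1, =c=> s2
  s1 = (b.c.0)\{b} → deadlocked
  s2 = b.(rec X. c.(b.c.0)\{b} + c.(b.X\{c,d} + b.(X + X) + b.X\{c,d}))\{c,d} + b.((rec X. c.(b.c.0)\{b} + c.(b.X\{c,d} + b.(X + X) + b.X\{c,d})) + (rec X. c.(b.c.0)\{b} + c.(b.X\{c,d} + b.(X + X) + b.X\{c,d}))) + b.(rec X. c.(b.c.0)\{b} + c.(b.X\{c,d} + b.(X + X) + b.X\{c,d}))\{c,d} → =b=> s3, =b=> s4
  s3 = (rec X. c.(b.c.0)\{b} + c.(b.X\{c,d} + b.(X + X) + b.X\{c,d})) + (rec X. c.(b.c.0)\{b} + c.(b.X\{c,d} + b.(X + X) + b.X\{c,d})) → =c=> s1, =c=> s2
  s4 = (rec X. c.(b.c.0)\{b} + c.(b.X\{c,d} + b.(X + X) + b.X\{c,d}))\{c,d} → deadlocked
LTS(Q): 5 reachable states
  t0 = rec X. c.(b.c.0)\{b} + c.(b.X\{c,d} + b.(X + X)) → =c=> t1, =c=> t2
  t1 = (b.c.0)\{b} → deadlocked
  t2 = b.(rec X. c.(b.c.0)\{b} + c.(b.X\{c,d} + b.(X + X)))\{c,d} + b.((rec X. c.(b.c.0)\{b} + c.(b.X\{c,d} + b.(X + X))) + (rec X. c.(b.c.0)\{b} + c.(b.X\{c,d} + b.(X + X)))) → =b=> t3, =b=> t4
  t3 = (rec X. c.(b.c.0)\{b} + c.(b.X\{c,d} + b.(X + X))) + (rec X. c.(b.c.0)\{b} + c.(b.X\{c,d} + b.(X + X))) → =c=> t1, =c=> t2
  t4 = (rec X. c.(b.c.0)\{b} + c.(b.X\{c,d} + b.(X + X)))\{c,d} → deadlocked
Bisimilarity quotient blocks:
  B0 = {s0, s3, t0, t3}
  B1 = {s2, t2}
  B2 = {s1, s4, t1, t4}
s0 ∈ B0, t0 ∈ B0 → same block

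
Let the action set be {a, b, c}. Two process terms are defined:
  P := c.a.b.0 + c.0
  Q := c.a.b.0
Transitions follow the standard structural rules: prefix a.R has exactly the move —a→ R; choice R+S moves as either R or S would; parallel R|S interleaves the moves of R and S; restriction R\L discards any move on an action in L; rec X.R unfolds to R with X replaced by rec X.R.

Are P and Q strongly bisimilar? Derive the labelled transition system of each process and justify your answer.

LTS(P): 4 reachable states
  m0 = c.a.b.0 + c.0 ⊢ ··c··> m1, ··c··> m2
  m1 = 0 ⊢ ·
  m2 = a.b.0 ⊢ ··a··> m3
  m3 = b.0 ⊢ ··b··> m1
LTS(Q): 4 reachable states
  n0 = c.a.b.0 ⊢ ··c··> n1
  n1 = a.b.0 ⊢ ··a··> n2
  n2 = b.0 ⊢ ··b··> n3
  n3 = 0 ⊢ ·
Partition-refinement fixed point:
  B0 = {m0}
  B1 = {m2, n1}
  B2 = {m3, n2}
  B3 = {m1, n3}
  B4 = {n0}
m0 ∈ B0, n0 ∈ B4 → different blocks

not bisimilar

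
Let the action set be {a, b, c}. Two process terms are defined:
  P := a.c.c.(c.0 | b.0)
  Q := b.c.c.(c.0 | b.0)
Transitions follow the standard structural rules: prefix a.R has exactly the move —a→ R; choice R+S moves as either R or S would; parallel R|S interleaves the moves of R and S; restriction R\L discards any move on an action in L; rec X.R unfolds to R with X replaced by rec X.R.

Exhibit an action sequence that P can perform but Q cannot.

LTS(P): 7 reachable states
  p0 = a.c.c.(c.0 | b.0) ⊢ —a→ p1
  p1 = c.c.(c.0 | b.0) ⊢ —c→ p2
  p2 = c.(c.0 | b.0) ⊢ —c→ p3
  p3 = c.0 | b.0 ⊢ —b→ p4, —c→ p5
  p4 = c.0 | 0 ⊢ —c→ p6
  p5 = 0 | b.0 ⊢ —b→ p6
  p6 = 0 | 0 ⊢ stopped
LTS(Q): 7 reachable states
  q0 = b.c.c.(c.0 | b.0) ⊢ —b→ q1
  q1 = c.c.(c.0 | b.0) ⊢ —c→ q2
  q2 = c.(c.0 | b.0) ⊢ —c→ q3
  q3 = c.0 | b.0 ⊢ —b→ q4, —c→ q5
  q4 = c.0 | 0 ⊢ —c→ q6
  q5 = 0 | b.0 ⊢ —b→ q6
  q6 = 0 | 0 ⊢ stopped
Executing a from P (initial set {p0}):
  [1] a ⇒ {p1}
  P completes σ.
Executing a from Q (initial set {q0}):
  [1] a ⇒ ∅  — Q cannot continue

a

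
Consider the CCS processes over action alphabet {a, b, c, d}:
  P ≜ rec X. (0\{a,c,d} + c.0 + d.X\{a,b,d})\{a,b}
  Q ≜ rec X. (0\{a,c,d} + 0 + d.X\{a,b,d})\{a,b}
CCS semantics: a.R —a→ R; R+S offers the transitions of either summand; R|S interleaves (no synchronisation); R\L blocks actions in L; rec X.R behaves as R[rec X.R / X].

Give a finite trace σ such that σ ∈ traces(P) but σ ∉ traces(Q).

LTS(P): 4 reachable states
  p0 = rec X. (0\{a,c,d} + c.0 + d.X\{a,b,d})\{a,b} | —c→ p1, —d→ p2
  p1 = 0\{a,b} | deadlocked
  p2 = (rec X. (0\{a,c,d} + c.0 + d.X\{a,b,d})\{a,b})\{a,b,d}\{a,b} | —c→ p3
  p3 = 0\{a,b}\{a,b,d}\{a,b} | deadlocked
LTS(Q): 2 reachable states
  q0 = rec X. (0\{a,c,d} + 0 + d.X\{a,b,d})\{a,b} | —d→ q1
  q1 = (rec X. (0\{a,c,d} + 0 + d.X\{a,b,d})\{a,b})\{a,b,d}\{a,b} | deadlocked
Run σ = ⟨c⟩ on P: start {p0}
  after c @ step 1: {p1}
  ✓ P
Run σ = ⟨c⟩ on Q: start {q0}
  after c @ step 1: ∅  — Q cannot continue

c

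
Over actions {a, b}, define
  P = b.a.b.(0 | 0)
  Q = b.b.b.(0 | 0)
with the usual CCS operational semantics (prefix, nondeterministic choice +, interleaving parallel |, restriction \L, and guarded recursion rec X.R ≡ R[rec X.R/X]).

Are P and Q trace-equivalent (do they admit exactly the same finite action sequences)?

trace-distinct — witness ⟨ba⟩

Reachable graph of P (4 states):
  u0 = b.a.b.(0 | 0) has moves =b=> u1
  u1 = a.b.(0 | 0) has moves =a=> u2
  u2 = b.(0 | 0) has moves =b=> u3
  u3 = 0 | 0 has moves (no moves)
Reachable graph of Q (4 states):
  v0 = b.b.b.(0 | 0) has moves =b=> v1
  v1 = b.b.(0 | 0) has moves =b=> v2
  v2 = b.(0 | 0) has moves =b=> v3
  v3 = 0 | 0 has moves (no moves)
Trace ⟨ba⟩ through P, begin at {u0}:
  step 1 (b): {u1}
  step 2 (a): {u2}
  ✓ P
Trace ⟨ba⟩ through Q, begin at {v0}:
  step 1 (b): {v1}
  step 2 (a): no successor for Q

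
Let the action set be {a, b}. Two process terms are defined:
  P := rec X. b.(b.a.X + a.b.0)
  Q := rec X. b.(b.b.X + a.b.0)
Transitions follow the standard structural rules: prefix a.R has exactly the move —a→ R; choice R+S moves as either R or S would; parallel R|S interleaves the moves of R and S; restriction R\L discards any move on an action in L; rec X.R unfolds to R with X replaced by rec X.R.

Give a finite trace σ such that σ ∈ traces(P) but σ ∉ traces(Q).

bba

Reachable graph of P (5 states):
  u0 = rec X. b.(b.a.X + a.b.0) → =b=> u1
  u1 = b.a.(rec X. b.(b.a.X + a.b.0)) + a.b.0 → =a=> u2, =b=> u3
  u2 = b.0 → =b=> u4
  u3 = a.(rec X. b.(b.a.X + a.b.0)) → =a=> u0
  u4 = 0 → ·
Reachable graph of Q (5 states):
  v0 = rec X. b.(b.b.X + a.b.0) → =b=> v1
  v1 = b.b.(rec X. b.(b.b.X + a.b.0)) + a.b.0 → =a=> v2, =b=> v3
  v2 = b.0 → =b=> v4
  v3 = b.(rec X. b.(b.b.X + a.b.0)) → =b=> v0
  v4 = 0 → ·
Executing bba from P (initial set {u0}):
  after b @ step 1: {u1}
  after b @ step 2: {u3}
  after a @ step 3: {u0}
  P completes σ.
Executing bba from Q (initial set {v0}):
  after b @ step 1: {v1}
  after b @ step 2: {v3}
  after a @ step 3: ∅  — Q cannot continue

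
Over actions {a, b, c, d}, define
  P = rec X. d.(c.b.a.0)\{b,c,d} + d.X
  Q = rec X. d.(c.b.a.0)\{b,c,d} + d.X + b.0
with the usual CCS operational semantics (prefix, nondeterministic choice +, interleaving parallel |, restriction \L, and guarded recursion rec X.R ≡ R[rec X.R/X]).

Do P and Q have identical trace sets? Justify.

NO — witness ⟨b⟩

P's transition system — 2 states:
  p0 = rec X. d.(c.b.a.0)\{b,c,d} + d.X | =d=> p0, =d=> p1
  p1 = (c.b.a.0)\{b,c,d} | ∅
Q's transition system — 3 states:
  q0 = rec X. d.(c.b.a.0)\{b,c,d} + d.X + b.0 | =b=> q1, =d=> q0, =d=> q2
  q1 = 0 | ∅
  q2 = (c.b.a.0)\{b,c,d} | ∅
Trace ⟨b⟩ through Q, begin at {q0}:
  step 1 (b): {q1}
  Q completes σ.
Trace ⟨b⟩ through P, begin at {p0}:
  step 1 (b): ∅ (P stuck)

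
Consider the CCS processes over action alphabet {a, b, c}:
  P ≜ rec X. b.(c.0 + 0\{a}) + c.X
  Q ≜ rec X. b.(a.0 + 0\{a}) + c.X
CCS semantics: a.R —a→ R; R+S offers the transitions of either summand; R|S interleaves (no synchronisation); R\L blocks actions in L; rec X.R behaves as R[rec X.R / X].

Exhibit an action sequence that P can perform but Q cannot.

Reachable graph of P (3 states):
  u0 = rec X. b.(c.0 + 0\{a}) + c.X :: =b=> u1, =c=> u0
  u1 = c.0 + 0\{a} :: =c=> u2
  u2 = 0 :: deadlocked
Reachable graph of Q (3 states):
  v0 = rec X. b.(a.0 + 0\{a}) + c.X :: =b=> v1, =c=> v0
  v1 = a.0 + 0\{a} :: =a=> v2
  v2 = 0 :: deadlocked
Executing bc from P (initial set {u0}):
  step 1 (b): {u1}
  step 2 (c): {u2}
  ✓ P
Executing bc from Q (initial set {v0}):
  step 1 (b): {v1}
  step 2 (c): no successor for Q

bc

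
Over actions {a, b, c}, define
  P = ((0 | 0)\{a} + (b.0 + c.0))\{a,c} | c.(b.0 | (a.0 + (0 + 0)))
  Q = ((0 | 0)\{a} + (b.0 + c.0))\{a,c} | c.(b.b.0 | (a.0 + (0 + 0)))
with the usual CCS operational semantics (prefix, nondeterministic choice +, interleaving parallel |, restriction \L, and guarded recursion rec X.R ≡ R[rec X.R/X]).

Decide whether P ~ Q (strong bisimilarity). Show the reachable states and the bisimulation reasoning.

LTS(P): 10 reachable states
  m0 = ((0 | 0)\{a} + (b.0 + c.0))\{a,c} | c.(b.0 | (a.0 + (0 + 0))) → --b--▸ m1, --c--▸ m2
  m1 = 0\{a,c} | c.(b.0 | (a.0 + (0 + 0))) → --c--▸ m3
  m2 = ((0 | 0)\{a} + (b.0 + c.0))\{a,c} | (b.0 | (a.0 + (0 + 0))) → --a--▸ m4, --b--▸ m3, --b--▸ m5
  m3 = 0\{a,c} | (b.0 | (a.0 + (0 + 0))) → --a--▸ m6, --b--▸ m7
  m4 = ((0 | 0)\{a} + (b.0 + c.0))\{a,c} | (b.0 | 0) → --b--▸ m6, --b--▸ m8
  m5 = ((0 | 0)\{a} + (b.0 + c.0))\{a,c} | (0 | (a.0 + (0 + 0))) → --a--▸ m8, --b--▸ m7
  m6 = 0\{a,c} | (b.0 | 0) → --b--▸ m9
  m7 = 0\{a,c} | (0 | (a.0 + (0 + 0))) → --a--▸ m9
  m8 = ((0 | 0)\{a} + (b.0 + c.0))\{a,c} | (0 | 0) → --b--▸ m9
  m9 = 0\{a,c} | (0 | 0) → (no moves)
LTS(Q): 14 reachable states
  n0 = ((0 | 0)\{a} + (b.0 + c.0))\{a,c} | c.(b.b.0 | (a.0 + (0 + 0))) → --b--▸ n1, --c--▸ n2
  n1 = 0\{a,c} | c.(b.b.0 | (a.0 + (0 + 0))) → --c--▸ n3
  n2 = ((0 | 0)\{a} + (b.0 + c.0))\{a,c} | (b.b.0 | (a.0 + (0 + 0))) → --a--▸ n4, --b--▸ n3, --b--▸ n5
  n3 = 0\{a,c} | (b.b.0 | (a.0 + (0 + 0))) → --a--▸ n6, --b--▸ n7
  n4 = ((0 | 0)\{a} + (b.0 + c.0))\{a,c} | (b.b.0 | 0) → --b--▸ n6, --b--▸ n8
  n5 = ((0 | 0)\{a} + (b.0 + c.0))\{a,c} | (b.0 | (a.0 + (0 + 0))) → --a--▸ n8, --b--▸ n7, --b--▸ n9
  n6 = 0\{a,c} | (b.b.0 | 0) → --b--▸ n10
  n7 = 0\{a,c} | (b.0 | (a.0 + (0 + 0))) → --a--▸ n10, --b--▸ n11
  n8 = ((0 | 0)\{a} + (b.0 + c.0))\{a,c} | (b.0 | 0) → --b--▸ n10, --b--▸ n12
  n9 = ((0 | 0)\{a} + (b.0 + c.0))\{a,c} | (0 | (a.0 + (0 + 0))) → --a--▸ n12, --b--▸ n11
  n10 = 0\{a,c} | (b.0 | 0) → --b--▸ n13
  n11 = 0\{a,c} | (0 | (a.0 + (0 + 0))) → --a--▸ n13
  n12 = ((0 | 0)\{a} + (b.0 + c.0))\{a,c} | (0 | 0) → --b--▸ n13
  n13 = 0\{a,c} | (0 | 0) → (no moves)
Coarsest stable partition (strong bisimilarity classes):
  B0 = {m0}
  B1 = {m1}
  B2 = {m3, m5, n7, n9}
  B3 = {m6, m8, n10, n12}
  B4 = {m9, n13}
  B5 = {m7, n11}
  B6 = {m2, n3, n5}
  B7 = {m4, n6, n8}
  B8 = {n0}
  B9 = {n1}
  B10 = {n2}
  B11 = {n4}
m0 ∈ B0, n0 ∈ B8 → different blocks

NO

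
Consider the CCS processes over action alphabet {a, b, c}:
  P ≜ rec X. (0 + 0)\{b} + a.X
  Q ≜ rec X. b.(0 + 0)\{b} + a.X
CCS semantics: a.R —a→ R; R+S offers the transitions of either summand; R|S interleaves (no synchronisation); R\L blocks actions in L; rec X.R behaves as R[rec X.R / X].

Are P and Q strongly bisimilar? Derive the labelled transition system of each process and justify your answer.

not bisimilar

Reachable graph of P (1 states):
  u0 = rec X. (0 + 0)\{b} + a.X ⊢ ··a··> u0
Reachable graph of Q (2 states):
  v0 = rec X. b.(0 + 0)\{b} + a.X ⊢ ··a··> v0, ··b··> v1
  v1 = (0 + 0)\{b} ⊢ ·
Partition-refinement fixed point:
  B0 = {u0}
  B1 = {v0}
  B2 = {v1}
u0 ∈ B0, v0 ∈ B1 → different blocks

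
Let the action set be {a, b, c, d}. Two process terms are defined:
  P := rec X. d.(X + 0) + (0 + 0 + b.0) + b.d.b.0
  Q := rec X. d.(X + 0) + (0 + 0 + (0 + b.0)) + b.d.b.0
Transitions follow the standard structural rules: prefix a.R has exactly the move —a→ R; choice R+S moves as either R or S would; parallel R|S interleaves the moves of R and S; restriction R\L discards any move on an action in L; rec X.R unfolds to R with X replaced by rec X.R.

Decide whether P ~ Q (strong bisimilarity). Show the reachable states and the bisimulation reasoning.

YES

Reachable graph of P (5 states):
  m0 = rec X. d.(X + 0) + (0 + 0 + b.0) + b.d.b.0 ⊢ -b-> m1, -b-> m2, -d-> m3
  m1 = 0 ⊢ ·
  m2 = d.b.0 ⊢ -d-> m4
  m3 = (rec X. d.(X + 0) + (0 + 0 + b.0) + b.d.b.0) + 0 ⊢ -b-> m1, -b-> m2, -d-> m3
  m4 = b.0 ⊢ -b-> m1
Reachable graph of Q (5 states):
  n0 = rec X. d.(X + 0) + (0 + 0 + (0 + b.0)) + b.d.b.0 ⊢ -b-> n1, -b-> n2, -d-> n3
  n1 = 0 ⊢ ·
  n2 = d.b.0 ⊢ -d-> n4
  n3 = (rec X. d.(X + 0) + (0 + 0 + (0 + b.0)) + b.d.b.0) + 0 ⊢ -b-> n1, -b-> n2, -d-> n3
  n4 = b.0 ⊢ -b-> n1
Partition-refinement fixed point:
  B0 = {m0, m3, n0, n3}
  B1 = {m2, n2}
  B2 = {m4, n4}
  B3 = {m1, n1}
m0 ∈ B0, n0 ∈ B0 → same block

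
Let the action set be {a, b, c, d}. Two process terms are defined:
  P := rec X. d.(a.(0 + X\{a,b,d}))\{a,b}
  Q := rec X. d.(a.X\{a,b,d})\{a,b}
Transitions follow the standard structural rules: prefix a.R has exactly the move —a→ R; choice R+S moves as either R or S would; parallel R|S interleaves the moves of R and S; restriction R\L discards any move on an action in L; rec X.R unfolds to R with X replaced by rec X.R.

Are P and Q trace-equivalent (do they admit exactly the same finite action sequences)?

P's transition system — 2 states:
  p0 = rec X. d.(a.(0 + X\{a,b,d}))\{a,b} → =d=> p1
  p1 = (a.(0 + (rec X. d.(a.(0 + X\{a,b,d}))\{a,b})\{a,b,d}))\{a,b} → ∅
Q's transition system — 2 states:
  q0 = rec X. d.(a.X\{a,b,d})\{a,b} → =d=> q1
  q1 = (a.(rec X. d.(a.X\{a,b,d})\{a,b})\{a,b,d})\{a,b} → ∅
Coarsest stable partition (strong bisimilarity classes):
  B0 = {p0, q0}
  B1 = {p1, q1}
p0 ∈ B0, q0 ∈ B0 → same block
Bisimilar ⇒ trace-equivalent.

YES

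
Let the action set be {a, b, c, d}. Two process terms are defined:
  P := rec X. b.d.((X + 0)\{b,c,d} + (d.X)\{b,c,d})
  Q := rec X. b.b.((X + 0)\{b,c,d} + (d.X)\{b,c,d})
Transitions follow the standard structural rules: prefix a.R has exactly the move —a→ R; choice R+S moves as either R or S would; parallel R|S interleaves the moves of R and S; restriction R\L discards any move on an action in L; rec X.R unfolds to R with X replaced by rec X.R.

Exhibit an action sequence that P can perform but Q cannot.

bd

Reachable graph of P (3 states):
  u0 = rec X. b.d.((X + 0)\{b,c,d} + (d.X)\{b,c,d}) ⊢ =b=> u1
  u1 = d.(((rec X. b.d.((X + 0)\{b,c,d} + (d.X)\{b,c,d})) + 0)\{b,c,d} + (d.(rec X. b.d.((X + 0)\{b,c,d} + (d.X)\{b,c,d})))\{b,c,d}) ⊢ =d=> u2
  u2 = ((rec X. b.d.((X + 0)\{b,c,d} + (d.X)\{b,c,d})) + 0)\{b,c,d} + (d.(rec X. b.d.((X + 0)\{b,c,d} + (d.X)\{b,c,d})))\{b,c,d} ⊢ (no moves)
Reachable graph of Q (3 states):
  v0 = rec X. b.b.((X + 0)\{b,c,d} + (d.X)\{b,c,d}) ⊢ =b=> v1
  v1 = b.(((rec X. b.b.((X + 0)\{b,c,d} + (d.X)\{b,c,d})) + 0)\{b,c,d} + (d.(rec X. b.b.((X + 0)\{b,c,d} + (d.X)\{b,c,d})))\{b,c,d}) ⊢ =b=> v2
  v2 = ((rec X. b.b.((X + 0)\{b,c,d} + (d.X)\{b,c,d})) + 0)\{b,c,d} + (d.(rec X. b.b.((X + 0)\{b,c,d} + (d.X)\{b,c,d})))\{b,c,d} ⊢ (no moves)
Trace ⟨bd⟩ through P, begin at {u0}:
  after b @ step 1: {u1}
  after d @ step 2: {u2}
  P completes σ.
Trace ⟨bd⟩ through Q, begin at {v0}:
  after b @ step 1: {v1}
  after d @ step 2: ∅ (Q stuck)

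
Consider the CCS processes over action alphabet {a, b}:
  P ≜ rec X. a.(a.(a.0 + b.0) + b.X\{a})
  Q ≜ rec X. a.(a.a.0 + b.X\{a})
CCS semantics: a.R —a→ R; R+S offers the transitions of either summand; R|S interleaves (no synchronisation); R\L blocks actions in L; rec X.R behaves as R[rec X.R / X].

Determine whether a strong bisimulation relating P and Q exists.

NO

Reachable graph of P (5 states):
  s0 = rec X. a.(a.(a.0 + b.0) + b.X\{a}) | --a--▸ s1
  s1 = a.(a.0 + b.0) + b.(rec X. a.(a.(a.0 + b.0) + b.X\{a}))\{a} | --a--▸ s2, --b--▸ s3
  s2 = a.0 + b.0 | --a--▸ s4, --b--▸ s4
  s3 = (rec X. a.(a.(a.0 + b.0) + b.X\{a}))\{a} | ·
  s4 = 0 | ·
Reachable graph of Q (5 states):
  t0 = rec X. a.(a.a.0 + b.X\{a}) | --a--▸ t1
  t1 = a.a.0 + b.(rec X. a.(a.a.0 + b.X\{a}))\{a} | --a--▸ t2, --b--▸ t3
  t2 = a.0 | --a--▸ t4
  t3 = (rec X. a.(a.a.0 + b.X\{a}))\{a} | ·
  t4 = 0 | ·
Coarsest stable partition (strong bisimilarity classes):
  B0 = {s0}
  B1 = {s1}
  B2 = {s3, s4, t3, t4}
  B3 = {s2}
  B4 = {t0}
  B5 = {t1}
  B6 = {t2}
s0 ∈ B0, t0 ∈ B4 → different blocks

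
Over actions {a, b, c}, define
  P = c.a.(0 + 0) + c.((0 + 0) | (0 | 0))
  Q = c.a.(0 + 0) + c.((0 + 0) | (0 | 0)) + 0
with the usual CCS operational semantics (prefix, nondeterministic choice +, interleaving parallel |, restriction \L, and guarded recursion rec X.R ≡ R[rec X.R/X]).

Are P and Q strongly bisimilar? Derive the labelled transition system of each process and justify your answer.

P's transition system — 4 states:
  m0 = c.a.(0 + 0) + c.((0 + 0) | (0 | 0)) → =c=> m1, =c=> m2
  m1 = (0 + 0) | (0 | 0) → ·
  m2 = a.(0 + 0) → =a=> m3
  m3 = 0 + 0 → ·
Q's transition system — 4 states:
  n0 = c.a.(0 + 0) + c.((0 + 0) | (0 | 0)) + 0 → =c=> n1, =c=> n2
  n1 = (0 + 0) | (0 | 0) → ·
  n2 = a.(0 + 0) → =a=> n3
  n3 = 0 + 0 → ·
Coarsest stable partition (strong bisimilarity classes):
  B0 = {m0, n0}
  B1 = {m2, n2}
  B2 = {m1, m3, n1, n3}
m0 ∈ B0, n0 ∈ B0 → same block

bisimilar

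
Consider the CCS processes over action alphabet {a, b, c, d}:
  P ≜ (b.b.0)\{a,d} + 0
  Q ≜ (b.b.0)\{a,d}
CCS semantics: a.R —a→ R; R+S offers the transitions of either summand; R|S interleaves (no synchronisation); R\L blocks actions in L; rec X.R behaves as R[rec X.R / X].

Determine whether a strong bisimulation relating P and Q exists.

LTS(P): 3 reachable states
  p0 = (b.b.0)\{a,d} + 0 → --b--▸ p1
  p1 = (b.0)\{a,d} → --b--▸ p2
  p2 = 0\{a,d} → ∅
LTS(Q): 3 reachable states
  q0 = (b.b.0)\{a,d} → --b--▸ q1
  q1 = (b.0)\{a,d} → --b--▸ q2
  q2 = 0\{a,d} → ∅
Bisimilarity quotient blocks:
  B0 = {p0, q0}
  B1 = {p1, q1}
  B2 = {p2, q2}
p0 ∈ B0, q0 ∈ B0 → same block

P ~ Q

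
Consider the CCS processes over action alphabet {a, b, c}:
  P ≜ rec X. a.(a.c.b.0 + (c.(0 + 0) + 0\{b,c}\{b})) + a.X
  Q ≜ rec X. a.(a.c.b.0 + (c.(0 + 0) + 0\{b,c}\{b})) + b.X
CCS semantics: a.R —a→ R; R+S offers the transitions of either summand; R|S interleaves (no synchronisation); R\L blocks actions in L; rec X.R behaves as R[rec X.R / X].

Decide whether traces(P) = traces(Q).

LTS(P): 6 reachable states
  m0 = rec X. a.(a.c.b.0 + (c.(0 + 0) + 0\{b,c}\{b})) + a.X | ··a··> m0, ··a··> m1
  m1 = a.c.b.0 + (c.(0 + 0) + 0\{b,c}\{b}) | ··a··> m2, ··c··> m3
  m2 = c.b.0 | ··c··> m4
  m3 = 0 + 0 | (no moves)
  m4 = b.0 | ··b··> m5
  m5 = 0 | (no moves)
LTS(Q): 6 reachable states
  n0 = rec X. a.(a.c.b.0 + (c.(0 + 0) + 0\{b,c}\{b})) + b.X | ··a··> n1, ··b··> n0
  n1 = a.c.b.0 + (c.(0 + 0) + 0\{b,c}\{b}) | ··a··> n2, ··c··> n3
  n2 = c.b.0 | ··c··> n4
  n3 = 0 + 0 | (no moves)
  n4 = b.0 | ··b··> n5
  n5 = 0 | (no moves)
Run σ = ⟨aaa⟩ on P: start {m0}
  after a @ step 1: {m0, m1}
  after a @ step 2: {m0, m1, m2}
  after a @ step 3: {m0, m1, m2}
  — P admits the full trace.
Run σ = ⟨aaa⟩ on Q: start {n0}
  after a @ step 1: {n1}
  after a @ step 2: {n2}
  after a @ step 3: ∅ (Q stuck)

NO — witness ⟨aaa⟩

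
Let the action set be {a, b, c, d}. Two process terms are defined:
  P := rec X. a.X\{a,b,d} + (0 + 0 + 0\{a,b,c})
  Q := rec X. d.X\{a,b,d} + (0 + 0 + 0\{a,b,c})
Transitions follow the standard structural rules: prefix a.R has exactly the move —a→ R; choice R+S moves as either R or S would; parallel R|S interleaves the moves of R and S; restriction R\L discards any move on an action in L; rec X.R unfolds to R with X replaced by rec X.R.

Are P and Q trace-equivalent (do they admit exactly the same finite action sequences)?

trace-distinct — witness ⟨a⟩

LTS(P): 2 reachable states
  m0 = rec X. a.X\{a,b,d} + (0 + 0 + 0\{a,b,c}) ⊢ —a→ m1
  m1 = (rec X. a.X\{a,b,d} + (0 + 0 + 0\{a,b,c}))\{a,b,d} ⊢ stopped
LTS(Q): 2 reachable states
  n0 = rec X. d.X\{a,b,d} + (0 + 0 + 0\{a,b,c}) ⊢ —d→ n1
  n1 = (rec X. d.X\{a,b,d} + (0 + 0 + 0\{a,b,c}))\{a,b,d} ⊢ stopped
Run σ = ⟨a⟩ on P: start {m0}
  after a @ step 1: {m1}
  ✓ P
Run σ = ⟨a⟩ on Q: start {n0}
  after a @ step 1: no successor for Q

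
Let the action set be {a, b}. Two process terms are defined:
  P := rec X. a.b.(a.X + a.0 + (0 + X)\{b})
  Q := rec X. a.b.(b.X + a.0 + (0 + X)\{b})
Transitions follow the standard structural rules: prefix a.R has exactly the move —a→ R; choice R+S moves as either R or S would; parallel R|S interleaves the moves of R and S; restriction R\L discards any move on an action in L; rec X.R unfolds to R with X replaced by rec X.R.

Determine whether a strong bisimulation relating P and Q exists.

P ≁ Q

LTS(P): 5 reachable states
  m0 = rec X. a.b.(a.X + a.0 + (0 + X)\{b}) has moves =a=> m1
  m1 = b.(a.(rec X. a.b.(a.X + a.0 + (0 + X)\{b})) + a.0 + (0 + (rec X. a.b.(a.X + a.0 + (0 + X)\{b})))\{b}) has moves =b=> m2
  m2 = a.(rec X. a.b.(a.X + a.0 + (0 + X)\{b})) + a.0 + (0 + (rec X. a.b.(a.X + a.0 + (0 + X)\{b})))\{b} has moves =a=> m0, =a=> m3, =a=> m4
  m3 = (b.(a.(rec X. a.b.(a.X + a.0 + (0 + X)\{b})) + a.0 + (0 + (rec X. a.b.(a.X + a.0 + (0 + X)\{b})))\{b}))\{b} has moves deadlocked
  m4 = 0 has moves deadlocked
LTS(Q): 5 reachable states
  n0 = rec X. a.b.(b.X + a.0 + (0 + X)\{b}) has moves =a=> n1
  n1 = b.(b.(rec X. a.b.(b.X + a.0 + (0 + X)\{b})) + a.0 + (0 + (rec X. a.b.(b.X + a.0 + (0 + X)\{b})))\{b}) has moves =b=> n2
  n2 = b.(rec X. a.b.(b.X + a.0 + (0 + X)\{b})) + a.0 + (0 + (rec X. a.b.(b.X + a.0 + (0 + X)\{b})))\{b} has moves =a=> n3, =a=> n4, =b=> n0
  n3 = (b.(b.(rec X. a.b.(b.X + a.0 + (0 + X)\{b})) + a.0 + (0 + (rec X. a.b.(b.X + a.0 + (0 + X)\{b})))\{b}))\{b} has moves deadlocked
  n4 = 0 has moves deadlocked
Bisimilarity quotient blocks:
  B0 = {m0}
  B1 = {m1}
  B2 = {m2}
  B3 = {m3, m4, n3, n4}
  B4 = {n0}
  B5 = {n1}
  B6 = {n2}
m0 ∈ B0, n0 ∈ B4 → different blocks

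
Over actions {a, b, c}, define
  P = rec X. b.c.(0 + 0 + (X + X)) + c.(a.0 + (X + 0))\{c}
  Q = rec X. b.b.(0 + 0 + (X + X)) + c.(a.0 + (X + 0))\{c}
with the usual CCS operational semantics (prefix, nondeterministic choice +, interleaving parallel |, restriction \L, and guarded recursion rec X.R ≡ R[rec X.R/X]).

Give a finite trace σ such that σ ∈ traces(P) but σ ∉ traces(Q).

bc

Reachable graph of P (6 states):
  m0 = rec X. b.c.(0 + 0 + (X + X)) + c.(a.0 + (X + 0))\{c} → —b→ m1, —c→ m2
  m1 = c.(0 + 0 + ((rec X. b.c.(0 + 0 + (X + X)) + c.(a.0 + (X + 0))\{c}) + (rec X. b.c.(0 + 0 + (X + X)) + c.(a.0 + (X + 0))\{c}))) → —c→ m3
  m2 = (a.0 + ((rec X. b.c.(0 + 0 + (X + X)) + c.(a.0 + (X + 0))\{c}) + 0))\{c} → —a→ m4, —b→ m5
  m3 = 0 + 0 + ((rec X. b.c.(0 + 0 + (X + X)) + c.(a.0 + (X + 0))\{c}) + (rec X. b.c.(0 + 0 + (X + X)) + c.(a.0 + (X + 0))\{c})) → —b→ m1, —c→ m2
  m4 = 0\{c} → ∅
  m5 = (c.(0 + 0 + ((rec X. b.c.(0 + 0 + (X + X)) + c.(a.0 + (X + 0))\{c}) + (rec X. b.c.(0 + 0 + (X + X)) + c.(a.0 + (X + 0))\{c}))))\{c} → ∅
Reachable graph of Q (7 states):
  n0 = rec X. b.b.(0 + 0 + (X + X)) + c.(a.0 + (X + 0))\{c} → —b→ n1, —c→ n2
  n1 = b.(0 + 0 + ((rec X. b.b.(0 + 0 + (X + X)) + c.(a.0 + (X + 0))\{c}) + (rec X. b.b.(0 + 0 + (X + X)) + c.(a.0 + (X + 0))\{c}))) → —b→ n3
  n2 = (a.0 + ((rec X. b.b.(0 + 0 + (X + X)) + c.(a.0 + (X + 0))\{c}) + 0))\{c} → —a→ n4, —b→ n5
  n3 = 0 + 0 + ((rec X. b.b.(0 + 0 + (X + X)) + c.(a.0 + (X + 0))\{c}) + (rec X. b.b.(0 + 0 + (X + X)) + c.(a.0 + (X + 0))\{c})) → —b→ n1, —c→ n2
  n4 = 0\{c} → ∅
  n5 = (b.(0 + 0 + ((rec X. b.b.(0 + 0 + (X + X)) + c.(a.0 + (X + 0))\{c}) + (rec X. b.b.(0 + 0 + (X + X)) + c.(a.0 + (X + 0))\{c}))))\{c} → —b→ n6
  n6 = (0 + 0 + ((rec X. b.b.(0 + 0 + (X + X)) + c.(a.0 + (X + 0))\{c}) + (rec X. b.b.(0 + 0 + (X + X)) + c.(a.0 + (X + 0))\{c})))\{c} → —b→ n5
Trace ⟨bc⟩ through P, begin at {m0}:
  after b @ step 1: {m1}
  after c @ step 2: {m3}
  ✓ P
Trace ⟨bc⟩ through Q, begin at {n0}:
  after b @ step 1: {n1}
  after c @ step 2: ∅  — Q cannot continue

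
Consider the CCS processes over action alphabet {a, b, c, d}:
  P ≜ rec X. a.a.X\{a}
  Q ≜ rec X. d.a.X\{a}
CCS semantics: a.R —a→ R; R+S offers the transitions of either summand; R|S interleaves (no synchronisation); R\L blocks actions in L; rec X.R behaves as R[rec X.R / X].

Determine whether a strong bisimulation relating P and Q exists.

P's transition system — 3 states:
  m0 = rec X. a.a.X\{a} :: -a-> m1
  m1 = a.(rec X. a.a.X\{a})\{a} :: -a-> m2
  m2 = (rec X. a.a.X\{a})\{a} :: (no moves)
Q's transition system — 4 states:
  n0 = rec X. d.a.X\{a} :: -d-> n1
  n1 = a.(rec X. d.a.X\{a})\{a} :: -a-> n2
  n2 = (rec X. d.a.X\{a})\{a} :: -d-> n3
  n3 = (a.(rec X. d.a.X\{a})\{a})\{a} :: (no moves)
Bisimilarity quotient blocks:
  B0 = {m0}
  B1 = {m1}
  B2 = {m2, n3}
  B3 = {n0}
  B4 = {n1}
  B5 = {n2}
m0 ∈ B0, n0 ∈ B3 → different blocks

NO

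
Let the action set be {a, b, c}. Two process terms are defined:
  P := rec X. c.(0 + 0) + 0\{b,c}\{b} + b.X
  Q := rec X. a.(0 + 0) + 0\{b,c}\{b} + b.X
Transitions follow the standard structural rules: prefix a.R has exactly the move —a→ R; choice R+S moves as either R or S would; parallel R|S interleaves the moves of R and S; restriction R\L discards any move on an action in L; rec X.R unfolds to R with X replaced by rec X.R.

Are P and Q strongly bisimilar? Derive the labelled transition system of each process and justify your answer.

NO

Reachable graph of P (2 states):
  u0 = rec X. c.(0 + 0) + 0\{b,c}\{b} + b.X → ··b··> u0, ··c··> u1
  u1 = 0 + 0 → stopped
Reachable graph of Q (2 states):
  v0 = rec X. a.(0 + 0) + 0\{b,c}\{b} + b.X → ··a··> v1, ··b··> v0
  v1 = 0 + 0 → stopped
Partition-refinement fixed point:
  B0 = {u0}
  B1 = {u1, v1}
  B2 = {v0}
u0 ∈ B0, v0 ∈ B2 → different blocks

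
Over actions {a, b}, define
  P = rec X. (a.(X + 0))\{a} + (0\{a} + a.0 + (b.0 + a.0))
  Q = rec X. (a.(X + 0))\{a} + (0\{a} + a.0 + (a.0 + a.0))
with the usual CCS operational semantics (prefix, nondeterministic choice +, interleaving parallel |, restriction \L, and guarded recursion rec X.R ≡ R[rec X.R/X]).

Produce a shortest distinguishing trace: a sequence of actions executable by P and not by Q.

b

Reachable graph of P (2 states):
  s0 = rec X. (a.(X + 0))\{a} + (0\{a} + a.0 + (b.0 + a.0)) has moves =a=> s1, =b=> s1
  s1 = 0 has moves (no moves)
Reachable graph of Q (2 states):
  t0 = rec X. (a.(X + 0))\{a} + (0\{a} + a.0 + (a.0 + a.0)) has moves =a=> t1
  t1 = 0 has moves (no moves)
Run σ = ⟨b⟩ on P: start {s0}
  [1] b ⇒ {s1}
  — P admits the full trace.
Run σ = ⟨b⟩ on Q: start {t0}
  [1] b ⇒ ∅ (Q stuck)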